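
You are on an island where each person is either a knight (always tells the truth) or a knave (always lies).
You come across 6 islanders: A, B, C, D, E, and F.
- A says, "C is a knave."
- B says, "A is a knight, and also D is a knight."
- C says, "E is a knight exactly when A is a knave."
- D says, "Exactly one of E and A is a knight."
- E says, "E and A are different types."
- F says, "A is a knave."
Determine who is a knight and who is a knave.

Knights: C, D, E, and F. Knaves: A and B.

A (knave): "C is a knave" — False. ✓
B is a knave, and the claim "A is a knight, and also D is a knight" is indeed False.
C is a knight; "E is a knight exactly when A is a knave" is True, as required.
As a knight, D's statement "exactly one of E and A is a knight" should be True; it is.
Since E is a knight, "E and A are different types" needs to be True, which holds.
F is a knight, so "A is a knave" must be True — and it is.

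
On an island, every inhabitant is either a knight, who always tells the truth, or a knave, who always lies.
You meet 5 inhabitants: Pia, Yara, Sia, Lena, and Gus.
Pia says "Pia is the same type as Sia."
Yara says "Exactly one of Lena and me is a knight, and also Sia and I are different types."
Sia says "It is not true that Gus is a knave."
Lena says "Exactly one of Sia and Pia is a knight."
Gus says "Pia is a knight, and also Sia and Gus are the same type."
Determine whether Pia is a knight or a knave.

Consistent assignments: {Pia=knight, Yara=knave, Sia=knight, Lena=knave, Gus=knight}
In every consistent assignment, Pia is a knight.

Pia is a knight.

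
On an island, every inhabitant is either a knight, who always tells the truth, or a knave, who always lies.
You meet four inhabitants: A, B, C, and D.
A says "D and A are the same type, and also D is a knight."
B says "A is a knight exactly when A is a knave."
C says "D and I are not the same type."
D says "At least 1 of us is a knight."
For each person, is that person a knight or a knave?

A is a knave, B is a knave, C is a knave, and D is a knave.

Suppose A is a knight. Then A's statement "D and A are the same type, and also D is a knight" would have to be true. Checking the 8 ways to assign the others, none is consistent with every speaker.
(For instance, with B=knave, C=knave, D=knave, A's claim "D and A are the same type, and also D is a knight" comes out false where it would need to be true.)
So A must be a knave, making "D and A are the same type, and also D is a knight" false. Taking A=knave, B=knave, C=knave, D=knave, each remaining statement checks out:
  B (knave): "A is a knight exactly when A is a knave" — false. ✓
  C (knave): "D and I are not the same type" — false. ✓
  D (knave): "at least 1 of us is a knight" — false. ✓
This is the unique consistent assignment.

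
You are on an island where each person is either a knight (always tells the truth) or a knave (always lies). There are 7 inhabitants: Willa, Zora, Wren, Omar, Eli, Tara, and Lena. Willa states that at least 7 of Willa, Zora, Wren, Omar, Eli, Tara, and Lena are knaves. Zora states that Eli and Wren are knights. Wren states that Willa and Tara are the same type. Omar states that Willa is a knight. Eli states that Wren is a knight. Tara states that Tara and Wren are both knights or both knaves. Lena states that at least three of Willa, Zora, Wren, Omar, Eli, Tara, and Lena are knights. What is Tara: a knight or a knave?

Tara is a knave.

Consistent assignments: {Willa=knave, Zora=knight, Wren=knight, Omar=knave, Eli=knight, Tara=knave, Lena=knight}
In every consistent assignment, Tara is a knave.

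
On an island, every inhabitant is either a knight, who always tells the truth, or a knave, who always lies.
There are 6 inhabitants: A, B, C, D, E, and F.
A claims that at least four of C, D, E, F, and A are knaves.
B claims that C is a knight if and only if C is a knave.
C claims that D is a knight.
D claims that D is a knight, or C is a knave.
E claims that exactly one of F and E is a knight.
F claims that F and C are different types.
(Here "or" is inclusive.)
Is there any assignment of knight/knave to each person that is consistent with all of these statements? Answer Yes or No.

Checking all 64 assignments, each has at least one speaker whose statement's truth value contradicts their type.

No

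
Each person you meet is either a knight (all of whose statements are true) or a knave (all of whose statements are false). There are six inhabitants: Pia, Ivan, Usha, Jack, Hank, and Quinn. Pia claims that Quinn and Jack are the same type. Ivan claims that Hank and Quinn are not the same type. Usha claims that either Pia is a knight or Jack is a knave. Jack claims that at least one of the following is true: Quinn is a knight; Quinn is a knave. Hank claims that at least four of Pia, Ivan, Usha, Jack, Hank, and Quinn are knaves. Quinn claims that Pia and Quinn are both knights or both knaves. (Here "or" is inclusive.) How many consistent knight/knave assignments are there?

1

Consistent assignments:
  Pia=knight, Ivan=knight, Usha=knight, Jack=knight, Hank=knave, Quinn=knight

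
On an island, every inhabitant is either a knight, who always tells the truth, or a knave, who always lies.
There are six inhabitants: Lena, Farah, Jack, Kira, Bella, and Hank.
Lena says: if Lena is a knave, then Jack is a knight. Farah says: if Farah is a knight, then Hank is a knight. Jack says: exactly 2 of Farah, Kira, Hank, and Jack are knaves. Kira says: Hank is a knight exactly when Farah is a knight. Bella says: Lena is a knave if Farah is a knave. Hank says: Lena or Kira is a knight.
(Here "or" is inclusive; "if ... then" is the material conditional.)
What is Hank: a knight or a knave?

Hank is a knight.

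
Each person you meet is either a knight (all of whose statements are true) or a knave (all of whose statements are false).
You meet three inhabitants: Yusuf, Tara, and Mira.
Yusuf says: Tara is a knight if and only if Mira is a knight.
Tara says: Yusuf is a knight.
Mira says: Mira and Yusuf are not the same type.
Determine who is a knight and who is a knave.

Yusuf is a knave, Tara is a knave, and Mira is a knight.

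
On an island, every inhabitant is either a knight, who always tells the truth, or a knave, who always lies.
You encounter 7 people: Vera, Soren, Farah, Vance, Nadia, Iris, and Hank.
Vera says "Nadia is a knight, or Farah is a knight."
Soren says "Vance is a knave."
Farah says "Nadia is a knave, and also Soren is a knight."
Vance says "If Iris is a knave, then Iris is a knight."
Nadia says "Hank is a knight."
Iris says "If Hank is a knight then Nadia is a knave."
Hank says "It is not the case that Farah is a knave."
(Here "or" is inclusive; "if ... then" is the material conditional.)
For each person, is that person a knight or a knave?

Vera is a knave; "Nadia is a knight, or Farah is a knight" is False, as required.
Soren is a knave, and the claim "Vance is a knave" is indeed False.
Farah is a knave, and the claim "Nadia is a knave, and also Soren is a knight" is indeed False.
As a knight, Vance's statement "if Iris is a knave, then Iris is a knight" should be true; it is.
Nadia is a knave, so "Hank is a knight" must be False — and it is.
Iris is a knight, and the claim "if Hank is a knight then Nadia is a knave" is indeed true.
Hank (knave): "it is not the case that Farah is a knave" — False. ✓

Vera is a knave, Soren is a knave, Farah is a knave, Vance is a knight, Nadia is a knave, Iris is a knight, and Hank is a knave.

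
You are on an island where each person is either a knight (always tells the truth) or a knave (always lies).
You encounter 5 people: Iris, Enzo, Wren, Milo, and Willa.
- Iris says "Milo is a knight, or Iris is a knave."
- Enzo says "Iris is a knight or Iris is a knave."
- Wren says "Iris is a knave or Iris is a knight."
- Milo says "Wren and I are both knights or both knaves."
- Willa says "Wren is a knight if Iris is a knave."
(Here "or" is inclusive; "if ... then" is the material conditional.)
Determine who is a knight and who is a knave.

Suppose Iris is a knave. Then Iris's statement "Milo is a knight, or Iris is a knave" would have to be false. Checking the 16 ways to assign the others, none is consistent with every speaker.
(For instance, with Enzo=knight, Wren=knight, Milo=knight, Willa=knight, Iris's claim "Milo is a knight, or Iris is a knave" comes out true where it would need to be false.)
So Iris must be a knight, making "Milo is a knight, or Iris is a knave" true. Taking Iris=knight, Enzo=knight, Wren=knight, Milo=knight, Willa=knight, each remaining statement checks out:
  Enzo (knight): "Iris is a knight or Iris is a knave" — true. ✓
  Wren (knight): "Iris is a knave or Iris is a knight" — true. ✓
  Milo (knight): "Wren and I are both knights or both knaves" — true. ✓
  Willa (knight): "Wren is a knight if Iris is a knave" — true. ✓
This is the unique consistent assignment.

Knights: Iris, Enzo, Wren, Milo, and Willa. Knaves: none.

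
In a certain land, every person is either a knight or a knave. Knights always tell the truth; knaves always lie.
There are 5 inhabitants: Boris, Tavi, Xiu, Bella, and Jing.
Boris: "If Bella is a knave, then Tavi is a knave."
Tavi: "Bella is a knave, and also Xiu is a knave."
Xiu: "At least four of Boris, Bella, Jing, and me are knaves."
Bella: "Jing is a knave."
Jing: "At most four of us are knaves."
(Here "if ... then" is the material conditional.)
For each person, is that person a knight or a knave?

Boris is a knave, so "if Bella is a knave, then Tavi is a knave" must be False — and it is.
As a knight, Tavi's statement "Bella is a knave, and also Xiu is a knave" should be True; it is.
Xiu (knave): "at least four of Boris, Bella, Jing, and me are knaves" — False. ✓
Since Bella is a knave, "Jing is a knave" needs to be False, which holds.
As a knight, Jing's statement "at most four of us are knaves" should be True; it is.

Knights: Tavi and Jing. Knaves: Boris, Xiu, and Bella.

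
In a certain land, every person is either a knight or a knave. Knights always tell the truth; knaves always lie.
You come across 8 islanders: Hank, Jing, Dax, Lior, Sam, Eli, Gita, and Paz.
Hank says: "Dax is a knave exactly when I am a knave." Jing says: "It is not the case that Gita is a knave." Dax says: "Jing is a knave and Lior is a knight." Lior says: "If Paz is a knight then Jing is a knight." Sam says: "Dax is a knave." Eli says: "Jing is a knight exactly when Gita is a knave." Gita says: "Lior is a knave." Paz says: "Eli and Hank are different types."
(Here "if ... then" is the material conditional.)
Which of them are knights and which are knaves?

Hank is a knave, Jing is a knave, Dax is a knight, Lior is a knight, Sam is a knave, Eli is a knave, Gita is a knave, and Paz is a knave.

As a knave, Hank's statement "Dax is a knave exactly when I am a knave" should be false; it is.
Jing (knave): "it is not the case that Gita is a knave" — false. ✓
Since Dax is a knight, "Jing is a knave and Lior is a knight" needs to be true, which holds.
Since Lior is a knight, "if Paz is a knight then Jing is a knight" needs to be true, which holds.
As a knave, Sam's statement "Dax is a knave" should be false; it is.
As a knave, Eli's statement "Jing is a knight exactly when Gita is a knave" should be false; it is.
Since Gita is a knave, "Lior is a knave" needs to be false, which holds.
As a knave, Paz's statement "Eli and Hank are different types" should be false; it is.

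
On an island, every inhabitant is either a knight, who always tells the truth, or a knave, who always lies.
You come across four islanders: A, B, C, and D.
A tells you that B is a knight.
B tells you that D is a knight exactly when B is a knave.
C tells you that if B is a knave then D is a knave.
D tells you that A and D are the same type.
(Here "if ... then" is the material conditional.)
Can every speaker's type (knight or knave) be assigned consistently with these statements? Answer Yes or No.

Yes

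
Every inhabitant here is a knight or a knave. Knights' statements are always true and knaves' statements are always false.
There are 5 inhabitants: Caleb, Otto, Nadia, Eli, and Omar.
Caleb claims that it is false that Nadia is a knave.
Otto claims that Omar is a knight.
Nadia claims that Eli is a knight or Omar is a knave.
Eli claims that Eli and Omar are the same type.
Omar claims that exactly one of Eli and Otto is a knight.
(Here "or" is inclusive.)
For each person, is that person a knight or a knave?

Since Caleb is a knave, "it is false that Nadia is a knave" needs to be False, which holds.
Otto is a knight; "Omar is a knight" is True, as required.
Nadia is a knave, and the claim "Eli is a knight or Omar is a knave" is indeed False.
Since Eli is a knave, "Eli and Omar are the same type" needs to be False, which holds.
Omar is a knight, and the claim "exactly one of Eli and Otto is a knight" is indeed True.

Caleb is a knave, Otto is a knight, Nadia is a knave, Eli is a knave, and Omar is a knight.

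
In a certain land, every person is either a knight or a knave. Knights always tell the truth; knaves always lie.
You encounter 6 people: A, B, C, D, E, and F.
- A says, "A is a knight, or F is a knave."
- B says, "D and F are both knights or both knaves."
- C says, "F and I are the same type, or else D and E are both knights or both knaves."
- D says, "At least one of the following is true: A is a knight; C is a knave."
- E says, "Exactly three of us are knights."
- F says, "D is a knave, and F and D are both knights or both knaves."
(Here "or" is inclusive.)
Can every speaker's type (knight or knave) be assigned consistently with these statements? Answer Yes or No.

Checking all 64 assignments, each has at least one speaker whose statement's truth value contradicts their type.

No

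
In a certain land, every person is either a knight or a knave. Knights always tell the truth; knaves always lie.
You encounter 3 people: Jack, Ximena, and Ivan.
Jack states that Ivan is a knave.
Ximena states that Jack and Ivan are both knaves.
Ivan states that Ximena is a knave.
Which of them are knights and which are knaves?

Jack is a knave, Ximena is a knave, and Ivan is a knight.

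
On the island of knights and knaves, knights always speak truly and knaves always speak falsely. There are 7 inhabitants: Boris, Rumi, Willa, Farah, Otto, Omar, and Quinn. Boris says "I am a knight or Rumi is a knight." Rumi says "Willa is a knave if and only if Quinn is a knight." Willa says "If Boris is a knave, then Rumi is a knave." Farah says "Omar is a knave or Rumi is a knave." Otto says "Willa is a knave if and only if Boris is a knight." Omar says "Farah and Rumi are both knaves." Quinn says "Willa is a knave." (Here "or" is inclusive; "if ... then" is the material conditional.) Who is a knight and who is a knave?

Knights: Boris, Rumi, Willa, and Farah. Knaves: Otto, Omar, and Quinn.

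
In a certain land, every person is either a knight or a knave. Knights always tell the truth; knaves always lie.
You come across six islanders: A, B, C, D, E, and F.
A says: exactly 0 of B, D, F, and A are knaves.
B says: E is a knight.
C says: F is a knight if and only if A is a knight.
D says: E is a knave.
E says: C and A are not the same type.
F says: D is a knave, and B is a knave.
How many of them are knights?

3

The unique consistent assignment is A=knave, B=knight, C=knight, D=knave, E=knight, F=knave.
That has 3 knights.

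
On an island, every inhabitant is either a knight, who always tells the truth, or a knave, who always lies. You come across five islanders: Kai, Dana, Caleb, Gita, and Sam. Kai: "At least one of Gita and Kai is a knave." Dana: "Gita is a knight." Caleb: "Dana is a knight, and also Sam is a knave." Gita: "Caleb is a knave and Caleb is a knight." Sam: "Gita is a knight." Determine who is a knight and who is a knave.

As a knight, Kai's statement "at least one of Gita and Kai is a knave" should be true; it is.
Dana (knave): "Gita is a knight" — False. ✓
Caleb is a knave; "Dana is a knight, and also Sam is a knave" is False, as required.
Gita is a knave, so "Caleb is a knave and Caleb is a knight" must be False — and it is.
Sam is a knave; "Gita is a knight" is False, as required.

Knights: Kai. Knaves: Dana, Caleb, Gita, and Sam.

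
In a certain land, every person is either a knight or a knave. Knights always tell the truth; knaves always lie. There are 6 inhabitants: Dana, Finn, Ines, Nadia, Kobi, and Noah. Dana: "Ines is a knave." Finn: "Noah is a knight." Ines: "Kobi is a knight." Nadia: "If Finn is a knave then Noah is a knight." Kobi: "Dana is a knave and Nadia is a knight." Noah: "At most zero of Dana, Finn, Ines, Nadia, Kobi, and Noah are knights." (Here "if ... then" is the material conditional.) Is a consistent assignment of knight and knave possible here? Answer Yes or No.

Yes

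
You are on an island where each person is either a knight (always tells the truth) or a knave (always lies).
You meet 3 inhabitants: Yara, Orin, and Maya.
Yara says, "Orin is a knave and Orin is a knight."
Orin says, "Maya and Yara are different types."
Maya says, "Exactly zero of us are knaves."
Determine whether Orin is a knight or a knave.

Orin is a knave.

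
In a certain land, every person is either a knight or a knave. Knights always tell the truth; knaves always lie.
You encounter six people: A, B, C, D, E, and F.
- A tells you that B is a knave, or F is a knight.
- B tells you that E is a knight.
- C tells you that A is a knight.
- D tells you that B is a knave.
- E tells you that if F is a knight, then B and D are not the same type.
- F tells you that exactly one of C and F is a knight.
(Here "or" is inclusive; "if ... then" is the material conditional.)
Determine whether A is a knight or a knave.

Consistent assignments: {A=knave, B=knight, C=knave, D=knave, E=knight, F=knave}
In every consistent assignment, A is a knave.

A is a knave.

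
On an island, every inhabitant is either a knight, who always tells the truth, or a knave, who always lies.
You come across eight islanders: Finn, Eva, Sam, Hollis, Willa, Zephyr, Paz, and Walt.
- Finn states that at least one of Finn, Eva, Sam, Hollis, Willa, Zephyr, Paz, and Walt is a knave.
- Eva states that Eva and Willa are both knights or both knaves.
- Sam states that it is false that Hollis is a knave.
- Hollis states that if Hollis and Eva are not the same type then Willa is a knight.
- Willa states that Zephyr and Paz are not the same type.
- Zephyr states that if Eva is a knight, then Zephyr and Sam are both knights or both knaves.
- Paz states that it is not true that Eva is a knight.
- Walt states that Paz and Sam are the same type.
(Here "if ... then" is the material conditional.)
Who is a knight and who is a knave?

Finn is a knight, so "at least one of Finn, Eva, Sam, Hollis, Willa, Zephyr, Paz, and Walt is a knave" must be True — and it is.
As a knight, Eva's statement "Eva and Willa are both knights or both knaves" should be True; it is.
Sam (knight): "it is false that Hollis is a knave" — True. ✓
Since Hollis is a knight, "if Hollis and Eva are not the same type then Willa is a knight" needs to be True, which holds.
Since Willa is a knight, "Zephyr and Paz are not the same type" needs to be True, which holds.
Since Zephyr is a knight, "if Eva is a knight, then Zephyr and Sam are both knights or both knaves" needs to be True, which holds.
Paz (knave): "it is not true that Eva is a knight" — false. ✓
Walt (knave): "Paz and Sam are the same type" — false. ✓

Finn is a knight, Eva is a knight, Sam is a knight, Hollis is a knight, Willa is a knight, Zephyr is a knight, Paz is a knave, and Walt is a knave.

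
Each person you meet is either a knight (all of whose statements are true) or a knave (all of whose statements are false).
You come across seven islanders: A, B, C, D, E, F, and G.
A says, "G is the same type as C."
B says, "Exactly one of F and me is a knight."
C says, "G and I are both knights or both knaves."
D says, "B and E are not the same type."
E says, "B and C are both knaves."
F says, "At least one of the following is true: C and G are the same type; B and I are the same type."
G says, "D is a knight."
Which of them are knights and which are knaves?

Knights: B, D, and G. Knaves: A, C, E, and F.

As a knave, A's statement "G is the same type as C" should be false; it is.
B is a knight, so "exactly one of F and me is a knight" must be true — and it is.
As a knave, C's statement "G and I are both knights or both knaves" should be false; it is.
D is a knight, and the claim "B and E are not the same type" is indeed true.
E is a knave; "B and C are both knaves" is false, as required.
Since F is a knave, "at least one of the following is true: C and G are the same type; B and I are the same type" needs to be false, which holds.
G is a knight, so "D is a knight" must be true — and it is.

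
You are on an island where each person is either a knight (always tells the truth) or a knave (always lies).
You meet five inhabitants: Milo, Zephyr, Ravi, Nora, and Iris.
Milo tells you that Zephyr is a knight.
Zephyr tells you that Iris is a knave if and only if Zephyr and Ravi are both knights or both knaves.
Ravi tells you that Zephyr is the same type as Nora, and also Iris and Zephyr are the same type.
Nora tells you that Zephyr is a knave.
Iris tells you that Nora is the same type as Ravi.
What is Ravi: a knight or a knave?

Consistent assignments: {Milo=knight, Zephyr=knight, Ravi=knave, Nora=knave, Iris=knight}
In every consistent assignment, Ravi is a knave.

Ravi is a knave.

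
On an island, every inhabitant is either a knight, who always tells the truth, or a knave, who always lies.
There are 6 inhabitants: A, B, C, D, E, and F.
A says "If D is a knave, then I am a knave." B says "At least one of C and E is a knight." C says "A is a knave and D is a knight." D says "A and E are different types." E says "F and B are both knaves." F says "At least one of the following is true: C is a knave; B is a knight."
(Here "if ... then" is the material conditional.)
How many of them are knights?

The unique consistent assignment is A=knight, B=knave, C=knave, D=knight, E=knave, F=knight.
That has 3 knights.

3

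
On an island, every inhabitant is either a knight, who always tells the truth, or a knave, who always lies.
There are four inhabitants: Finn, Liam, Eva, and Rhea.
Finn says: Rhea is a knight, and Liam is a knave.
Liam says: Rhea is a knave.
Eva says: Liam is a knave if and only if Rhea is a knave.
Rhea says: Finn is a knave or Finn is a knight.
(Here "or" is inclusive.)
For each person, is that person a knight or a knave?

Knights: Finn and Rhea. Knaves: Liam and Eva.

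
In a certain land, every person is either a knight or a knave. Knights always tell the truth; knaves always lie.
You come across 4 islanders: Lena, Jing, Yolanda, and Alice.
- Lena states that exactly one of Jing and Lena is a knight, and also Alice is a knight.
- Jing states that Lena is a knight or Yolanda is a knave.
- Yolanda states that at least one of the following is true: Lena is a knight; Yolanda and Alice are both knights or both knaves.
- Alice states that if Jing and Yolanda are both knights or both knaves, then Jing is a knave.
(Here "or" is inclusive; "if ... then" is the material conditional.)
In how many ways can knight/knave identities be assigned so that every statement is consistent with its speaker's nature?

1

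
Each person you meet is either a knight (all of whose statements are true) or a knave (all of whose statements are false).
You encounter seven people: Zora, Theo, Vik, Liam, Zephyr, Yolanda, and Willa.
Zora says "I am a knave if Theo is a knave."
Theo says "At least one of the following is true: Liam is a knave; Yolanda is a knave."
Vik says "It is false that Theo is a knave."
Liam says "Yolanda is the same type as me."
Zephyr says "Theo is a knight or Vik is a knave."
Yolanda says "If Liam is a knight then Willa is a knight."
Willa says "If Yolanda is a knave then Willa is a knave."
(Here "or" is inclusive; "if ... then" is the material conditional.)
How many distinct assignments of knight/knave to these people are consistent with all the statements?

1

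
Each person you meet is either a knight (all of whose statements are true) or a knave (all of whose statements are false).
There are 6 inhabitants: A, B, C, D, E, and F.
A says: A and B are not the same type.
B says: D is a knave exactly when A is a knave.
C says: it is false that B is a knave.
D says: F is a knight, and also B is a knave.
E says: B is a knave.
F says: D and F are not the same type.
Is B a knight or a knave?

B is a knave.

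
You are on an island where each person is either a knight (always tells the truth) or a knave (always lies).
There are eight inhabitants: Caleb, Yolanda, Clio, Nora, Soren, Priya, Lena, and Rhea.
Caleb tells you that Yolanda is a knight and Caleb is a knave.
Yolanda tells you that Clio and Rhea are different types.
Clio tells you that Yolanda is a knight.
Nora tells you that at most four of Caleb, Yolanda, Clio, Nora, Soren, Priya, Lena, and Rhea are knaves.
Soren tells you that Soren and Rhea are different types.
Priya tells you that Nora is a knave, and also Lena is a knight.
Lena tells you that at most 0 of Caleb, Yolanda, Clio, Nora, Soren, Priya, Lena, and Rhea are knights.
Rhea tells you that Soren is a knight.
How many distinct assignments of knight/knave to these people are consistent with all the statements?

0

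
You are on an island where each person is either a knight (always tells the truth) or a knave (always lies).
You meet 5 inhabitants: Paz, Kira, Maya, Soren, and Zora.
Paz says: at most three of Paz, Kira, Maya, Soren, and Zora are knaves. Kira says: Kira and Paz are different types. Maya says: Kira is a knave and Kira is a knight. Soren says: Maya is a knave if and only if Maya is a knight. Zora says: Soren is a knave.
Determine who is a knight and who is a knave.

Knights: Zora. Knaves: Paz, Kira, Maya, and Soren.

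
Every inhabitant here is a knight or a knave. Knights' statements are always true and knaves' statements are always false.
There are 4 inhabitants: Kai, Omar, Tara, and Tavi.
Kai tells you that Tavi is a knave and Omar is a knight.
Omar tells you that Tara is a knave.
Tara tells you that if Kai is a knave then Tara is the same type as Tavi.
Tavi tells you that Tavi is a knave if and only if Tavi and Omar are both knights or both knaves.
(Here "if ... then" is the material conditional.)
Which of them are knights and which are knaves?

Suppose Kai is a knight. Then Kai's statement "Tavi is a knave and Omar is a knight" would have to be true. Checking the 8 ways to assign the others, none is consistent with every speaker.
(For instance, with Omar=knave, Tara=knight, Tavi=knight, Kai's claim "Tavi is a knave and Omar is a knight" comes out false where it would need to be true.)
So Kai must be a knave, making "Tavi is a knave and Omar is a knight" false. Taking Kai=knave, Omar=knave, Tara=knight, Tavi=knight, each remaining statement checks out:
  Omar (knave): "Tara is a knave" — false. ✓
  Tara (knight): "if Kai is a knave then Tara is the same type as Tavi" — true. ✓
  Tavi (knight): "Tavi is a knave if and only if Tavi and Omar are both knights or both knaves" — true. ✓
This is the unique consistent assignment.

Kai is a knave, Omar is a knave, Tara is a knight, and Tavi is a knight.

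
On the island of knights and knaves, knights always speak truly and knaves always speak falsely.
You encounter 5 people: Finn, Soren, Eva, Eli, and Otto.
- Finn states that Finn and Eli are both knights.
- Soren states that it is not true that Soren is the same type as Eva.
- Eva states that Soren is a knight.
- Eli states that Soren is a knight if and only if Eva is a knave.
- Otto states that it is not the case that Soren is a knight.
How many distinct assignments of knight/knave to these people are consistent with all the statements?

1

Consistent assignments:
  Finn=knave, Soren=knave, Eva=knave, Eli=knave, Otto=knight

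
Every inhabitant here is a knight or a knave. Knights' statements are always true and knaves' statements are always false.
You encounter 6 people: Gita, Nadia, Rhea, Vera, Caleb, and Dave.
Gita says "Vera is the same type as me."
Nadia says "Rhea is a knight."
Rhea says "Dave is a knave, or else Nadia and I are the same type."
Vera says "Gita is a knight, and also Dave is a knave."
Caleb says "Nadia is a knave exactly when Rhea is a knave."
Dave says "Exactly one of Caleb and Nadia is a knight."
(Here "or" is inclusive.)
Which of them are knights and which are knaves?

Since Gita is a knight, "Vera is the same type as me" needs to be true, which holds.
Nadia is a knight, and the claim "Rhea is a knight" is indeed true.
Rhea (knight): "Dave is a knave, or else Nadia and I are the same type" — true. ✓
Vera is a knight, and the claim "Gita is a knight, and also Dave is a knave" is indeed true.
Caleb is a knight, so "Nadia is a knave exactly when Rhea is a knave" must be true — and it is.
Dave is a knave; "exactly one of Caleb and Nadia is a knight" is false, as required.

Knights: Gita, Nadia, Rhea, Vera, and Caleb. Knaves: Dave.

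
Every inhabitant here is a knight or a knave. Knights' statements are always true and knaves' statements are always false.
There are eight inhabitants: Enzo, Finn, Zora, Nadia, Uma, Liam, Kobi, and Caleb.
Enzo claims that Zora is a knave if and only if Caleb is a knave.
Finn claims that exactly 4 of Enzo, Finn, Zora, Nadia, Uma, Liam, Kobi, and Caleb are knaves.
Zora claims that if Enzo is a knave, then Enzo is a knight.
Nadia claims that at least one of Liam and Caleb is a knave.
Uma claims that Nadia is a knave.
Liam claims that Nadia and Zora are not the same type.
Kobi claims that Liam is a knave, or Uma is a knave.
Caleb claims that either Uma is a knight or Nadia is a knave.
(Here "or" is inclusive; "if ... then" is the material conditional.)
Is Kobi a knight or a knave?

Consistent assignments: {Enzo=knight, Finn=knave, Zora=knight, Nadia=knave, Uma=knight, Liam=knight, Kobi=knave, Caleb=knight}
In every consistent assignment, Kobi is a knave.

Kobi is a knave.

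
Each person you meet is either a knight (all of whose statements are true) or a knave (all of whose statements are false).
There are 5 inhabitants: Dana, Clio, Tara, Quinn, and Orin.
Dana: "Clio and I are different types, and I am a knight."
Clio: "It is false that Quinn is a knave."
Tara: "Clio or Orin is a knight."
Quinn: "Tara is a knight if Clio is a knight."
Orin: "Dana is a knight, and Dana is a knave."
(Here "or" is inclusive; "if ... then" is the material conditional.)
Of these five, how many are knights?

3

The unique consistent assignment is Dana=knave, Clio=knight, Tara=knight, Quinn=knight, Orin=knave.
That has 3 knights.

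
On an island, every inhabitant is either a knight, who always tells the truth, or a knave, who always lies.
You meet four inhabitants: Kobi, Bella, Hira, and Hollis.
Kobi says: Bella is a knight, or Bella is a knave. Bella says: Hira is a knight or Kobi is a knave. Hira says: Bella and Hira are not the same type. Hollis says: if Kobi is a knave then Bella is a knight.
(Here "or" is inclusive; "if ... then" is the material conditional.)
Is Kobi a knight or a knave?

Kobi is a knight.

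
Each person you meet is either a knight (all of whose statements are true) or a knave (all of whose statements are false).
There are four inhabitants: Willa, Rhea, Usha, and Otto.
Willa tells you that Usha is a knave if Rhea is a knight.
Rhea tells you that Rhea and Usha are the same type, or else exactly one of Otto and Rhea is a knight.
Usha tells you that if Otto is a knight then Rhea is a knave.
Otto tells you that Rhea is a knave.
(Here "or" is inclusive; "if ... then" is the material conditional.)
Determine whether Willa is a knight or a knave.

Consistent assignments: {Willa=knave, Rhea=knight, Usha=knight, Otto=knave}
In every consistent assignment, Willa is a knave.

Willa is a knave.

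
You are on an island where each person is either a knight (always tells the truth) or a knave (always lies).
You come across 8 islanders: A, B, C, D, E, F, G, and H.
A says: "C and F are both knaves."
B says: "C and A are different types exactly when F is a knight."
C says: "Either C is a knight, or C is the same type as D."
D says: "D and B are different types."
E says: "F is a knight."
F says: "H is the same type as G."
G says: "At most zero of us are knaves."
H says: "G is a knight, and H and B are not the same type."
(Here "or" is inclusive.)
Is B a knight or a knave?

B is a knave.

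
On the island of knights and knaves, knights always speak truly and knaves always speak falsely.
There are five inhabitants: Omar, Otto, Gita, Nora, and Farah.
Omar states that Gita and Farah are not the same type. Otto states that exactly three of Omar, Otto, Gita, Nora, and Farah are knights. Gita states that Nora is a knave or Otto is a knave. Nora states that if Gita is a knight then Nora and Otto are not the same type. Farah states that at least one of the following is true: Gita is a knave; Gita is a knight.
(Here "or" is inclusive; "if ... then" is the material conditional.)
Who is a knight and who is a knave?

Suppose Omar is a knight. Then Omar's statement "Gita and Farah are not the same type" would have to be true. Checking the 16 ways to assign the others, none is consistent with every speaker.
(For instance, with Otto=knave, Gita=knight, Nora=knave, Farah=knight, Omar's claim "Gita and Farah are not the same type" comes out false where it would need to be true.)
So Omar must be a knave, making "Gita and Farah are not the same type" false. Taking Omar=knave, Otto=knave, Gita=knight, Nora=knave, Farah=knight, each remaining statement checks out:
  Otto (knave): "exactly three of Omar, Otto, Gita, Nora, and Farah are knights" — false. ✓
  Gita (knight): "Nora is a knave or Otto is a knave" — true. ✓
  Nora (knave): "if Gita is a knight then Nora and Otto are not the same type" — false. ✓
  Farah (knight): "at least one of the following is true: Gita is a knave; Gita is a knight" — true. ✓
This is the unique consistent assignment.

Knights: Gita and Farah. Knaves: Omar, Otto, and Nora.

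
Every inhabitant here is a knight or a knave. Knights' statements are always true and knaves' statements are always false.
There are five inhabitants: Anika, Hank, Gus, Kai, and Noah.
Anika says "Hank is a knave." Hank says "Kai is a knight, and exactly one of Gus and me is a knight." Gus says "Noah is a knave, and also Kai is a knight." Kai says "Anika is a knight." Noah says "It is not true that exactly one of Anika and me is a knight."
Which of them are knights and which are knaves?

Anika is a knight, Hank is a knave, Gus is a knave, Kai is a knight, and Noah is a knight.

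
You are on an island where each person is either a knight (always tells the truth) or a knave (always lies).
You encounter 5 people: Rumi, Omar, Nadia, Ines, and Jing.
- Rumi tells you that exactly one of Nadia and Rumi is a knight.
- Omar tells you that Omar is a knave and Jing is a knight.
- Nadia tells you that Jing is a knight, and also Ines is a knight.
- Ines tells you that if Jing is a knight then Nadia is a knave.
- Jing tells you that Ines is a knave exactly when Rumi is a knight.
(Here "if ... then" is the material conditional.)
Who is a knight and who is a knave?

Rumi is a knight, Omar is a knave, Nadia is a knave, Ines is a knight, and Jing is a knave.

Rumi is a knight; "exactly one of Nadia and Rumi is a knight" is True, as required.
Omar is a knave, and the claim "Omar is a knave and Jing is a knight" is indeed False.
As a knave, Nadia's statement "Jing is a knight, and also Ines is a knight" should be False; it is.
As a knight, Ines's statement "if Jing is a knight then Nadia is a knave" should be True; it is.
As a knave, Jing's statement "Ines is a knave exactly when Rumi is a knight" should be False; it is.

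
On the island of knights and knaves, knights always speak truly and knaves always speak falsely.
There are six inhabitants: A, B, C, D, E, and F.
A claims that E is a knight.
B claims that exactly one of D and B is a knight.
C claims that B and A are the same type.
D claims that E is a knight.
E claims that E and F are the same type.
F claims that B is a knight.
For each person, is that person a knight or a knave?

A is a knave, and the claim "E is a knight" is indeed False.
Since B is a knight, "exactly one of D and B is a knight" needs to be True, which holds.
Since C is a knave, "B and A are the same type" needs to be False, which holds.
D is a knave; "E is a knight" is False, as required.
Since E is a knave, "E and F are the same type" needs to be False, which holds.
F is a knight, and the claim "B is a knight" is indeed True.

A is a knave, B is a knight, C is a knave, D is a knave, E is a knave, and F is a knight.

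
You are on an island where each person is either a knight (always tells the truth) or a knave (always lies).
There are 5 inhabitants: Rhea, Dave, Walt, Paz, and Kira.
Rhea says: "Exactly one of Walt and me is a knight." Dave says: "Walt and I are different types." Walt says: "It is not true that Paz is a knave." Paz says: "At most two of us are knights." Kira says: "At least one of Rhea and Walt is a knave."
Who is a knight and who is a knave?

Rhea is a knight, so "exactly one of Walt and me is a knight" must be true — and it is.
Dave is a knight; "Walt and I are different types" is true, as required.
Walt (knave): "it is not true that Paz is a knave" — false. ✓
Paz is a knave, and the claim "at most two of us are knights" is indeed false.
Kira is a knight; "at least one of Rhea and Walt is a knave" is true, as required.

Rhea is a knight, Dave is a knight, Walt is a knave, Paz is a knave, and Kira is a knight.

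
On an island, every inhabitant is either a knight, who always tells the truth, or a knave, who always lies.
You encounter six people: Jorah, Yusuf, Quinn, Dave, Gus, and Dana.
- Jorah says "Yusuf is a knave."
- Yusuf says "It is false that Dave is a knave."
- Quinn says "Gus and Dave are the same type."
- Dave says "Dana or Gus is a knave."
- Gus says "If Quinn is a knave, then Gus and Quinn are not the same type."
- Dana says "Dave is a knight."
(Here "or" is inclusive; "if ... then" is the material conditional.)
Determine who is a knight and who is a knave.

Knights: Yusuf, Dave, and Dana. Knaves: Jorah, Quinn, and Gus.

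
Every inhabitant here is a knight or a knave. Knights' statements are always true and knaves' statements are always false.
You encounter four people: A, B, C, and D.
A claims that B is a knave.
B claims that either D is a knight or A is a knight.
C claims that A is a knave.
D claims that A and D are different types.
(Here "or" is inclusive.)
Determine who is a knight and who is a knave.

A is a knave, B is a knight, C is a knight, and D is a knight.

A is a knave, and the claim "B is a knave" is indeed False.
As a knight, B's statement "either D is a knight or A is a knight" should be true; it is.
C (knight): "A is a knave" — true. ✓
Since D is a knight, "A and D are different types" needs to be true, which holds.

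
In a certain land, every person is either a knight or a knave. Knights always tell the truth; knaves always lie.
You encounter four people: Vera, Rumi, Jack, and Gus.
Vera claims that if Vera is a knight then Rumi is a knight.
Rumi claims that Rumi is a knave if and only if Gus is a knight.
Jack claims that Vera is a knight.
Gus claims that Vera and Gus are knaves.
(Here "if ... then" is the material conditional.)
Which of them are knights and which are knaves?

Vera is a knight, Rumi is a knight, Jack is a knight, and Gus is a knave.

Suppose Vera is a knave. Then Vera's statement "if Vera is a knight then Rumi is a knight" would have to be false. Checking the 8 ways to assign the others, none is consistent with every speaker.
(For instance, with Rumi=knight, Jack=knight, Gus=knave, Vera's claim "if Vera is a knight then Rumi is a knight" comes out true where it would need to be false.)
So Vera must be a knight, making "if Vera is a knight then Rumi is a knight" true. Taking Vera=knight, Rumi=knight, Jack=knight, Gus=knave, each remaining statement checks out:
  Rumi (knight): "Rumi is a knave if and only if Gus is a knight" — true. ✓
  Jack (knight): "Vera is a knight" — true. ✓
  Gus (knave): "Vera and Gus are knaves" — false. ✓
This is the unique consistent assignment.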